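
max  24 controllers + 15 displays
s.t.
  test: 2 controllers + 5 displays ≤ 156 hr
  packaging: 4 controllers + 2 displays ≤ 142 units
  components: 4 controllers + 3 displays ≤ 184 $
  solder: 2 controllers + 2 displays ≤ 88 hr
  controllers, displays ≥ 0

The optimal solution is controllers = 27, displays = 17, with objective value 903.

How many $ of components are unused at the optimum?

components used = 4·27 + 3·17 = 159; slack = 184 − 159 = 25.

25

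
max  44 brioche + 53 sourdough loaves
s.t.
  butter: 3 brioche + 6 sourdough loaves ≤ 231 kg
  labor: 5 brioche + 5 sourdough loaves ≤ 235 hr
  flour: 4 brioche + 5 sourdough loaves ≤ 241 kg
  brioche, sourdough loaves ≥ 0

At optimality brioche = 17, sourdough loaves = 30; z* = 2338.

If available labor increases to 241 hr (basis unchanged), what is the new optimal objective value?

At the optimum: butter uses 231 of 231 (binding); labor uses 235 of 235 (binding); flour uses 218 of 241 (slack = 23).
By complementary slackness, y = 0 for the non-binding constraint.
The binding rows give the dual system: 3·y_butter + 5·y_labor = 44 and 6·y_butter + 5·y_labor = 53.
Solving: y_butter = 3, y_labor = 7.
Δz = y_labor·Δb = 7 × (6) = 42, so new z* = 2338 + 42 = 2380.

2380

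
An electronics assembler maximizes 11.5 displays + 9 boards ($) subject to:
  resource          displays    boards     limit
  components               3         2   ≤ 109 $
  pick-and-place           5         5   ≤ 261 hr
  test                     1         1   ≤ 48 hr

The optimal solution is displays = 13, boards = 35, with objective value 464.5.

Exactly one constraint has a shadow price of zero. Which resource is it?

pick-and-place

components: 109/109 (binding)
pick-and-place: 240/261 (slack 21)
test: 48/48 (binding)
By complementary slackness, a constraint with positive slack has shadow price 0 → pick-and-place.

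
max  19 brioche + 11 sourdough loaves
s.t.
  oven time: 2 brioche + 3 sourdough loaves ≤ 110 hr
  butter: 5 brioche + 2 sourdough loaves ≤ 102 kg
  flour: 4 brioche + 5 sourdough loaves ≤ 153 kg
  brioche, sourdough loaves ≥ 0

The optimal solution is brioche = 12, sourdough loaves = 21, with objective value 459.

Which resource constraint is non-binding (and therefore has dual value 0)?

oven time

oven time: 87/110 (slack 23)
butter: 102/102 (binding)
flour: 153/153 (binding)
By complementary slackness, a constraint with positive slack has shadow price 0 → oven time.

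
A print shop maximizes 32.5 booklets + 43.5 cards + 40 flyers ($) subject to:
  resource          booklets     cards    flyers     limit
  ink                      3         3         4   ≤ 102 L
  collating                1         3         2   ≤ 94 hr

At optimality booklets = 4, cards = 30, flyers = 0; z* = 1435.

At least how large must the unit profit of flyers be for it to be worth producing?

At the optimum: ink uses 102 of 102 (binding); collating uses 94 of 94 (binding).
The binding rows give the dual system: 3·y_ink + 1·y_collating = 32.5 and 3·y_ink + 3·y_collating = 43.5.
This yields shadow prices y_ink = 9, y_collating = 5.5.
flyers enters the basis when its profit ≥ yᵀa₃ = 9·4 + 5.5·2 = 47.

47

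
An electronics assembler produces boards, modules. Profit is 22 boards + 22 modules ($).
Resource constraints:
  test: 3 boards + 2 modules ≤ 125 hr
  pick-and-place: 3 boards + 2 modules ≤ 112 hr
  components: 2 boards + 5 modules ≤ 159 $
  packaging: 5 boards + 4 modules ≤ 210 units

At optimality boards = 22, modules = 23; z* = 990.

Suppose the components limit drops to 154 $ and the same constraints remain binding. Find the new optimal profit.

At the optimum: test uses 112 of 125 (slack = 13); pick-and-place uses 112 of 112 (binding); components uses 159 of 159 (binding); packaging uses 202 of 210 (slack = 8).
By complementary slackness, y = 0 for the non-binding constraints.
The binding rows give the dual system: 3·y_pick-and-place + 2·y_components = 22 and 2·y_pick-and-place + 5·y_components = 22.
→ y_pick-and-place = 6 and y_components = 2.
Δz = y_components·Δb = 2 × (-5) = -10, so new z* = 990 − 10 = 980.

980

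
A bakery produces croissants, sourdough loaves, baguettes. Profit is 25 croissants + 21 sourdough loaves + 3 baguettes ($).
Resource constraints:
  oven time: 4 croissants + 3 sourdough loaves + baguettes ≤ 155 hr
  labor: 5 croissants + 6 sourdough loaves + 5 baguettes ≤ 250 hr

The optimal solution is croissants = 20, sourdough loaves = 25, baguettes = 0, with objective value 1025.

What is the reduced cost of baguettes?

-7

Check each constraint at x*: oven time 155/155 (tight); labor 250/250 (tight).
The binding rows give the dual system: 4·y_oven time + 5·y_labor = 25 and 3·y_oven time + 6·y_labor = 21.
This yields shadow prices y_oven time = 5, y_labor = 1.
Reduced cost of baguettes: c₃ − yᵀa₃ = 3 − (5·1 + 1·5) = 3 − 10 = -7.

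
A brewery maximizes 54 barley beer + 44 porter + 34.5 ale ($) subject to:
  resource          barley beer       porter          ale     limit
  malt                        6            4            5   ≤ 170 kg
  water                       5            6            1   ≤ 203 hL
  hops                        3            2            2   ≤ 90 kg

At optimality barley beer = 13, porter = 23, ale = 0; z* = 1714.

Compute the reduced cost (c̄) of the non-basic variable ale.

Check each constraint at x*: malt 170/170 (tight); water 203/203 (tight); hops 85/90 (slack 5).
By complementary slackness, y = 0 for the non-binding constraint.
Dual feasibility on the basic columns requires 6·y_malt + 5·y_water = 54, 4·y_malt + 6·y_water = 44.
→ y_malt = 6.5 and y_water = 3.
Reduced cost of ale: c₃ − yᵀa₃ = 34.5 − (6.5·5 + 3·1) = 34.5 − 35.5 = -1.

-1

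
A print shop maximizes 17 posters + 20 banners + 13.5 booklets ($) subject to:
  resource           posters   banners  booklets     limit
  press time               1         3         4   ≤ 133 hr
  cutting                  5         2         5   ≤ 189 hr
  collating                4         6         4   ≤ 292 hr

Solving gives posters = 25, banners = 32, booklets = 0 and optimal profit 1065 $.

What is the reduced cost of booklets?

Binding: cutting and collating. Non-binding: press time (12 unused).
Since press time is not tight, its dual is 0.
Dual feasibility on the basic columns requires 5·y_cutting + 4·y_collating = 17, 2·y_cutting + 6·y_collating = 20.
This yields shadow prices y_cutting = 1, y_collating = 3.
Reduced cost of booklets: c₃ − yᵀa₃ = 13.5 − (1·5 + 3·4) = 13.5 − 17 = -3.5.

-3.5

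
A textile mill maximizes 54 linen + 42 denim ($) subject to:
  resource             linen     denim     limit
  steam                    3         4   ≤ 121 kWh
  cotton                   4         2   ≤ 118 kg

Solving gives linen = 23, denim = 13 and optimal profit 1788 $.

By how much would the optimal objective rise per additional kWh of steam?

At the optimum: steam uses 121 of 121 (binding); cotton uses 118 of 118 (binding).
The binding rows give the dual system: 3·y_steam + 4·y_cotton = 54 and 4·y_steam + 2·y_cotton = 42.
→ y_steam = 6 and y_cotton = 9.
Shadow price of steam = 6.

6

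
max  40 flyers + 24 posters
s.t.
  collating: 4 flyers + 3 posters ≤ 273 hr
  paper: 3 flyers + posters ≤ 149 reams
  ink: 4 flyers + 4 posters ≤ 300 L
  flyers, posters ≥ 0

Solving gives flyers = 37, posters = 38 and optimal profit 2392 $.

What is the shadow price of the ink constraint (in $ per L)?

Binding: paper and ink. Non-binding: collating (11 unused).
Slack constraints have shadow price 0 (complementary slackness).
Dual feasibility on the basic columns requires 3·y_paper + 4·y_ink = 40, 1·y_paper + 4·y_ink = 24.
Solving: y_paper = 8, y_ink = 4.
Shadow price of ink = 4.

4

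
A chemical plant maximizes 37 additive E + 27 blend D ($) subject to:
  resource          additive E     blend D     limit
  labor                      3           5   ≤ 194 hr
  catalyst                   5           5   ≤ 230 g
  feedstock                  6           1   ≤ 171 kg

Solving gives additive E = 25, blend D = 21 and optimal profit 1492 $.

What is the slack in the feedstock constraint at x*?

0

feedstock used = 6·25 + 1·21 = 171; slack = 171 − 171 = 0.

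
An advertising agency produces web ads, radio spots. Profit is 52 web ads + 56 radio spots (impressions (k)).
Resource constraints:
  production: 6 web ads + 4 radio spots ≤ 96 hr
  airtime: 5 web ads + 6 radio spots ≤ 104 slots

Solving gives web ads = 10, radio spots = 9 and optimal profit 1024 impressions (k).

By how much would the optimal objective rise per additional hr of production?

2

Check each constraint at x*: production 96/96 (tight); airtime 104/104 (tight).
The binding rows give the dual system: 6·y_production + 5·y_airtime = 52 and 4·y_production + 6·y_airtime = 56.
This yields shadow prices y_production = 2, y_airtime = 8.
Shadow price of production = 2.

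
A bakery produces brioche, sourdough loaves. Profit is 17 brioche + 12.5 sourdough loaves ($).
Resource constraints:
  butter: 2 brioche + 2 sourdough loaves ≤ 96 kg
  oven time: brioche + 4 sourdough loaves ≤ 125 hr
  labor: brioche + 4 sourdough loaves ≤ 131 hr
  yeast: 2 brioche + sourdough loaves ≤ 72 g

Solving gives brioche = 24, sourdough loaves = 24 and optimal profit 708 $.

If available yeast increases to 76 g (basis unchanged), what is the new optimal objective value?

At the optimum: butter uses 96 of 96 (binding); oven time uses 120 of 125 (slack = 5); labor uses 120 of 131 (slack = 11); yeast uses 72 of 72 (binding).
Since oven time, labor are not tight, their duals are 0.
Dual feasibility on the basic columns requires 2·y_butter + 2·y_yeast = 17, 2·y_butter + 1·y_yeast = 12.5.
Solving: y_butter = 4, y_yeast = 4.5.
Δz = y_yeast·Δb = 4.5 × (4) = 18, so new z* = 708 + 18 = 726.

726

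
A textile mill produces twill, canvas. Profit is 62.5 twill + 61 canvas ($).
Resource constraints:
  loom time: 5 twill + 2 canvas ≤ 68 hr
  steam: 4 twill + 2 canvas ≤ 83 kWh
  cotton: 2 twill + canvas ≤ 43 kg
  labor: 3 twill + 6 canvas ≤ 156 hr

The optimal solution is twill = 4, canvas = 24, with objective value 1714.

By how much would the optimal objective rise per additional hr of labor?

7.5

At the optimum: loom time uses 68 of 68 (binding); steam uses 64 of 83 (slack = 19); cotton uses 32 of 43 (slack = 11); labor uses 156 of 156 (binding).
Slack constraints have shadow price 0 (complementary slackness).
The binding rows give the dual system: 5·y_loom time + 3·y_labor = 62.5 and 2·y_loom time + 6·y_labor = 61.
Solving: y_loom time = 8, y_labor = 7.5.
Shadow price of labor = 7.5.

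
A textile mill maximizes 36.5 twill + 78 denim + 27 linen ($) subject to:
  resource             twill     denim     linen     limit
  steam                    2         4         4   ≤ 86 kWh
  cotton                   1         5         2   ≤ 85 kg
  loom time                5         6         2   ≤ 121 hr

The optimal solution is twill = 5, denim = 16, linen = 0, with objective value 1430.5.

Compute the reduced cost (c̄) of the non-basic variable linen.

-2

At the optimum: steam uses 74 of 86 (slack = 12); cotton uses 85 of 85 (binding); loom time uses 121 of 121 (binding).
By complementary slackness, y = 0 for the non-binding constraint.
From A_Bᵀ y = c: 1·y_cotton + 5·y_loom time = 36.5; 5·y_cotton + 6·y_loom time = 78.
This yields shadow prices y_cotton = 9, y_loom time = 5.5.
Reduced cost of linen: c₃ − yᵀa₃ = 27 − (9·2 + 5.5·2) = 27 − 29 = -2.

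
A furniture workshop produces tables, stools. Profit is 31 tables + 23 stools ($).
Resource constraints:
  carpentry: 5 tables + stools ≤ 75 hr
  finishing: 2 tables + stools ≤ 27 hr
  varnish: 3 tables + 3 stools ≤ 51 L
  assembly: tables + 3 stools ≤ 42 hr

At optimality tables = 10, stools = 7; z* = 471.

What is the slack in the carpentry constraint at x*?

carpentry used = 5·10 + 1·7 = 57; slack = 75 − 57 = 18.

18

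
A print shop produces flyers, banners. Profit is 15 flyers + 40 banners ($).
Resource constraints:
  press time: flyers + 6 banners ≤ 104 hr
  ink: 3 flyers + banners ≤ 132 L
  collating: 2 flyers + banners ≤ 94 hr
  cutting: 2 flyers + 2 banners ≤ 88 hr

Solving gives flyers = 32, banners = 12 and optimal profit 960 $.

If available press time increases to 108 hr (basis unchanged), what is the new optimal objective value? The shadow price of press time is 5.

980

Δb = 4, so new z* = 960 + (5)·(4) = 960 + 20 = 980.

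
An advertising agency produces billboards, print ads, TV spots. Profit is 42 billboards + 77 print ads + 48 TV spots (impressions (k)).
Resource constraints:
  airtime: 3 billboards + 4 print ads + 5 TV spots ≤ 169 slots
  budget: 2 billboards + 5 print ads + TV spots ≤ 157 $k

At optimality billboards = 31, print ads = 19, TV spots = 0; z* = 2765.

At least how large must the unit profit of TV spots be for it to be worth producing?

Check each constraint at x*: airtime 169/169 (tight); budget 157/157 (tight).
From A_Bᵀ y = c: 3·y_airtime + 2·y_budget = 42; 4·y_airtime + 5·y_budget = 77.
→ y_airtime = 8 and y_budget = 9.
TV spots enters the basis when its profit ≥ yᵀa₃ = 8·5 + 9·1 = 49.

49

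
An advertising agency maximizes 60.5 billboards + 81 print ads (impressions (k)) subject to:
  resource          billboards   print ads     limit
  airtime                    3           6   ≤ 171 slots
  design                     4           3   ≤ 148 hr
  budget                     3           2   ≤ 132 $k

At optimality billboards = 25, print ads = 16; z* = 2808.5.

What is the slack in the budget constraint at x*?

25

budget used = 3·25 + 2·16 = 107; slack = 132 − 107 = 25.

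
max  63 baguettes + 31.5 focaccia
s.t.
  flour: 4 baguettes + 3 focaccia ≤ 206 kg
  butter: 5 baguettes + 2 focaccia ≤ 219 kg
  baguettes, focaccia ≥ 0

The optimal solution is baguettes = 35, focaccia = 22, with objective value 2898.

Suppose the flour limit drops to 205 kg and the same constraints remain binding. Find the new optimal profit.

2893.5

Check each constraint at x*: flour 206/206 (tight); butter 219/219 (tight).
From A_Bᵀ y = c: 4·y_flour + 5·y_butter = 63; 3·y_flour + 2·y_butter = 31.5.
This yields shadow prices y_flour = 4.5, y_butter = 9.
Δz = y_flour·Δb = 4.5 × (-1) = -4.5, so new z* = 2898 − 4.5 = 2893.5.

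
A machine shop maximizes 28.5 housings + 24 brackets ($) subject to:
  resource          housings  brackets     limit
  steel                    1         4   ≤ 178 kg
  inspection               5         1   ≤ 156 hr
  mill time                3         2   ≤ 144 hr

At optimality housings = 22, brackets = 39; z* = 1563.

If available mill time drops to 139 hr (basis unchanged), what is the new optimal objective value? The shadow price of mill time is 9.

Δb = -5, so new z* = 1563 + (9)·(-5) = 1563 − 45 = 1518.

1518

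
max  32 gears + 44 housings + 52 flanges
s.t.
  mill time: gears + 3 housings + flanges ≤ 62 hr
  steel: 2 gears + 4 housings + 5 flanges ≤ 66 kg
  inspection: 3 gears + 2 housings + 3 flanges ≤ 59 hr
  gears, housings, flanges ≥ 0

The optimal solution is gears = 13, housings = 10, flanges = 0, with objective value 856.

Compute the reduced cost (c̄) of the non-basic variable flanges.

-5.5

Binding: steel and inspection. Non-binding: mill time (19 unused).
Since mill time is not tight, its dual is 0.
Dual feasibility on the basic columns requires 2·y_steel + 3·y_inspection = 32, 4·y_steel + 2·y_inspection = 44.
This yields shadow prices y_steel = 8.5, y_inspection = 5.
Reduced cost of flanges: c₃ − yᵀa₃ = 52 − (8.5·5 + 5·3) = 52 − 57.5 = -5.5.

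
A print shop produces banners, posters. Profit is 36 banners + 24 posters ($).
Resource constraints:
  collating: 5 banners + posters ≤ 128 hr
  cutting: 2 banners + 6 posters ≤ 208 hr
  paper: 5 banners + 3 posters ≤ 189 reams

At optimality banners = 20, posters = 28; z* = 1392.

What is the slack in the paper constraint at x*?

5

paper used = 5·20 + 3·28 = 184; slack = 189 − 184 = 5.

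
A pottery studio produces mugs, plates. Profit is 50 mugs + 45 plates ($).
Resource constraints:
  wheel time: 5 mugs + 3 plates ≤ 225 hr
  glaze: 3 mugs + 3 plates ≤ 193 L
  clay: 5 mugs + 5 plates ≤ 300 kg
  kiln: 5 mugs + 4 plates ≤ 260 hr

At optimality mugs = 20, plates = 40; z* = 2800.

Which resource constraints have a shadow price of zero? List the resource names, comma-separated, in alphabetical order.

glaze, wheel time

wheel time: 220/225 (slack 5)
glaze: 180/193 (slack 13)
clay: 300/300 (binding)
kiln: 260/260 (binding)
By complementary slackness, a constraint with positive slack has shadow price 0 → glaze, wheel time.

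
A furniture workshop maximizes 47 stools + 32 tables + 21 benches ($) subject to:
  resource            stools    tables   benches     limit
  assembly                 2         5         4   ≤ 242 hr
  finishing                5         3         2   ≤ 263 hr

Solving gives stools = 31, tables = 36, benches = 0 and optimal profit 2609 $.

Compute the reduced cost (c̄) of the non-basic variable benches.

At the optimum: assembly uses 242 of 242 (binding); finishing uses 263 of 263 (binding).
Dual feasibility on the basic columns requires 2·y_assembly + 5·y_finishing = 47, 5·y_assembly + 3·y_finishing = 32.
This yields shadow prices y_assembly = 1, y_finishing = 9.
Reduced cost of benches: c₃ − yᵀa₃ = 21 − (1·4 + 9·2) = 21 − 22 = -1.

-1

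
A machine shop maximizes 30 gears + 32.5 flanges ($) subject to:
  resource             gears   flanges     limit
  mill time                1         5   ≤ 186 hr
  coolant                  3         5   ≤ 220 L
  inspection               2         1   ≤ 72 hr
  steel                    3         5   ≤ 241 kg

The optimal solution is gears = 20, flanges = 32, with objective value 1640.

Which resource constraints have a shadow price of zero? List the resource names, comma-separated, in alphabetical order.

mill time: 180/186 (slack 6)
coolant: 220/220 (binding)
inspection: 72/72 (binding)
steel: 220/241 (slack 21)
By complementary slackness, a constraint with positive slack has shadow price 0 → mill time, steel.

mill time, steel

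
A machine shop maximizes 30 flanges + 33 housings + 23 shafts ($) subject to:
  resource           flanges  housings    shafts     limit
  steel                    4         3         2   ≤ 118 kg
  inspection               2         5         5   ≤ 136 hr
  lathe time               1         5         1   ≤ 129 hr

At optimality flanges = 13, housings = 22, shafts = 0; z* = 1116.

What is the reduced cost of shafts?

Check each constraint at x*: steel 118/118 (tight); inspection 136/136 (tight); lathe time 123/129 (slack 6).
Since lathe time is not tight, its dual is 0.
The binding rows give the dual system: 4·y_steel + 2·y_inspection = 30 and 3·y_steel + 5·y_inspection = 33.
This yields shadow prices y_steel = 6, y_inspection = 3.
Reduced cost of shafts: c₃ − yᵀa₃ = 23 − (6·2 + 3·5) = 23 − 27 = -4.

-4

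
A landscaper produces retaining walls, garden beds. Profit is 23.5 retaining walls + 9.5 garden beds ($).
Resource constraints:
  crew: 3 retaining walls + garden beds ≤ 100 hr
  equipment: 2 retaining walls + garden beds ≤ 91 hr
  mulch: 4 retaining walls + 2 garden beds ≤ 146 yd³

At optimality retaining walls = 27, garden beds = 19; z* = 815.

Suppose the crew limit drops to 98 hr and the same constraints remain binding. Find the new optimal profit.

806

Binding: crew and mulch. Non-binding: equipment (18 unused).
Since equipment is not tight, its dual is 0.
From A_Bᵀ y = c: 3·y_crew + 4·y_mulch = 23.5; 1·y_crew + 2·y_mulch = 9.5.
→ y_crew = 4.5 and y_mulch = 2.5.
Δz = y_crew·Δb = 4.5 × (-2) = -9, so new z* = 815 − 9 = 806.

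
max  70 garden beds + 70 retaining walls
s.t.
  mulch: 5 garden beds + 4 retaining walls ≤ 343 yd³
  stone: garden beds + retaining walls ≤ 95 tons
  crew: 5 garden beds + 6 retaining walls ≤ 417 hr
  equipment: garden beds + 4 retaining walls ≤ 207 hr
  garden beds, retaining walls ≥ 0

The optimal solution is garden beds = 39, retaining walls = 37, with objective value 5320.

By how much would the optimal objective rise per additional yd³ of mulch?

Check each constraint at x*: mulch 343/343 (tight); stone 76/95 (slack 19); crew 417/417 (tight); equipment 187/207 (slack 20).
Slack constraints have shadow price 0 (complementary slackness).
Dual feasibility on the basic columns requires 5·y_mulch + 5·y_crew = 70, 4·y_mulch + 6·y_crew = 70.
Solving: y_mulch = 7, y_crew = 7.
Shadow price of mulch = 7.

7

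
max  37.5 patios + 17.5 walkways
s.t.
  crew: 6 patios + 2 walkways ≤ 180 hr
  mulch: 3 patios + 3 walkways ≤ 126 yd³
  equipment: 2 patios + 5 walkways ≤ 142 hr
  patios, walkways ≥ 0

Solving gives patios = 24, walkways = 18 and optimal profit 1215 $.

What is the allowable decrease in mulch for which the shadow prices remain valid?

Binding constraints: crew, mulch. The basis is B = [[6,2],[3,3]] with det 12.
Per unit decrease in mulch, x* moves by d = (0.1667, -0.5).
The basis stays optimal until walkways reaches 0; allowable decrease = 36 yd³.

36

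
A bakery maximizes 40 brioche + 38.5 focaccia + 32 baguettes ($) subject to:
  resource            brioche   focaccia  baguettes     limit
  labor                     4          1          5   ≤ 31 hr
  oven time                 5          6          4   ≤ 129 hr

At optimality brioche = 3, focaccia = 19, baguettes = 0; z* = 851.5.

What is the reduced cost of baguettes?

Both labor and oven time are binding at x*.
Dual feasibility on the basic columns requires 4·y_labor + 5·y_oven time = 40, 1·y_labor + 6·y_oven time = 38.5.
→ y_labor = 2.5 and y_oven time = 6.
Reduced cost of baguettes: c₃ − yᵀa₃ = 32 − (2.5·5 + 6·4) = 32 − 36.5 = -4.5.

-4.5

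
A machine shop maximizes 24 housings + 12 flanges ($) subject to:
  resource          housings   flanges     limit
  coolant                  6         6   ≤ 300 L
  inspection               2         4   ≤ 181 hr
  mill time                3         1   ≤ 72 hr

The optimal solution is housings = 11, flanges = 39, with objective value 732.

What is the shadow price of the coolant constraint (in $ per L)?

Check each constraint at x*: coolant 300/300 (tight); inspection 178/181 (slack 3); mill time 72/72 (tight).
Since inspection is not tight, its dual is 0.
The binding rows give the dual system: 6·y_coolant + 3·y_mill time = 24 and 6·y_coolant + 1·y_mill time = 12.
This yields shadow prices y_coolant = 1, y_mill time = 6.
Shadow price of coolant = 1.

1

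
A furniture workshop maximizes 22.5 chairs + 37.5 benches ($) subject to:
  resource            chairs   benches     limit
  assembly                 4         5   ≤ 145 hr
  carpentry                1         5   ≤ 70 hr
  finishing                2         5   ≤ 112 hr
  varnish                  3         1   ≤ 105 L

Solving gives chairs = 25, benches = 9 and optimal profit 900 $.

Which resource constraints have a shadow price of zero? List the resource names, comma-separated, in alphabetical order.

assembly: 145/145 (binding)
carpentry: 70/70 (binding)
finishing: 95/112 (slack 17)
varnish: 84/105 (slack 21)
By complementary slackness, a constraint with positive slack has shadow price 0 → finishing, varnish.

finishing, varnish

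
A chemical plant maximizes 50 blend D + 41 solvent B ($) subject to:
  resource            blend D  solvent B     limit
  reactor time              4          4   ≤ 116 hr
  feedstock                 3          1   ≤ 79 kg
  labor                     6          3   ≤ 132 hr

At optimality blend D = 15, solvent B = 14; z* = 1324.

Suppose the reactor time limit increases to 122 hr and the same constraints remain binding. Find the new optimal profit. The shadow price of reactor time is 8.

1372

Δb = 6, so new z* = 1324 + (8)·(6) = 1324 + 48 = 1372.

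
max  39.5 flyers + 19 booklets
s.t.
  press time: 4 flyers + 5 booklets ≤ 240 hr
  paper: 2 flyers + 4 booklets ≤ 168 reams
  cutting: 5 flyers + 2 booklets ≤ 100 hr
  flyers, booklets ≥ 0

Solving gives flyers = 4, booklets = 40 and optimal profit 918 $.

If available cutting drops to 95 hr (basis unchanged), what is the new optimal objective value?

Check each constraint at x*: press time 216/240 (slack 24); paper 168/168 (tight); cutting 100/100 (tight).
By complementary slackness, y = 0 for the non-binding constraint.
The binding rows give the dual system: 2·y_paper + 5·y_cutting = 39.5 and 4·y_paper + 2·y_cutting = 19.
This yields shadow prices y_paper = 1, y_cutting = 7.5.
Δz = y_cutting·Δb = 7.5 × (-5) = -37.5, so new z* = 918 − 37.5 = 880.5.

880.5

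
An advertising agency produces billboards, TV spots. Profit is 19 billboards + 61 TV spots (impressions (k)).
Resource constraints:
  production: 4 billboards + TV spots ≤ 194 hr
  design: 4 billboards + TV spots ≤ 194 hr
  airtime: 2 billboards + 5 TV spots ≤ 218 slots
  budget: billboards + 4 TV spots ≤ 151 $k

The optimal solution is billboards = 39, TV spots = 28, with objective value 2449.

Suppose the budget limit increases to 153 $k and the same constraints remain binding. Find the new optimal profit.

Check each constraint at x*: production 184/194 (slack 10); design 184/194 (slack 10); airtime 218/218 (tight); budget 151/151 (tight).
Since production, design are not tight, their duals are 0.
Dual feasibility on the basic columns requires 2·y_airtime + 1·y_budget = 19, 5·y_airtime + 4·y_budget = 61.
This yields shadow prices y_airtime = 5, y_budget = 9.
Δz = y_budget·Δb = 9 × (2) = 18, so new z* = 2449 + 18 = 2467.

2467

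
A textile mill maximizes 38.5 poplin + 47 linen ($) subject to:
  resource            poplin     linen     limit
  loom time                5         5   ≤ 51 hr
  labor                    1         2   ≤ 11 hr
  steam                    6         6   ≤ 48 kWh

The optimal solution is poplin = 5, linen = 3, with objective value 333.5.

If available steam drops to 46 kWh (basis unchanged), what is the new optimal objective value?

Binding: labor and steam. Non-binding: loom time (11 unused).
By complementary slackness, y = 0 for the non-binding constraint.
From A_Bᵀ y = c: 1·y_labor + 6·y_steam = 38.5; 2·y_labor + 6·y_steam = 47.
Solving: y_labor = 8.5, y_steam = 5.
Δz = y_steam·Δb = 5 × (-2) = -10, so new z* = 333.5 − 10 = 323.5.

323.5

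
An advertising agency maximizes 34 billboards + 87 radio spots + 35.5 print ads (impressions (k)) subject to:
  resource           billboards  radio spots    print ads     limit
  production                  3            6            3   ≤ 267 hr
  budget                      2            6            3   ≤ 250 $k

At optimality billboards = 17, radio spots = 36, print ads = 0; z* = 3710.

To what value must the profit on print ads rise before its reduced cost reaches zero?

43.5

Both production and budget are binding at x*.
The binding rows give the dual system: 3·y_production + 2·y_budget = 34 and 6·y_production + 6·y_budget = 87.
→ y_production = 5 and y_budget = 9.5.
print ads enters the basis when its profit ≥ yᵀa₃ = 5·3 + 9.5·3 = 43.5.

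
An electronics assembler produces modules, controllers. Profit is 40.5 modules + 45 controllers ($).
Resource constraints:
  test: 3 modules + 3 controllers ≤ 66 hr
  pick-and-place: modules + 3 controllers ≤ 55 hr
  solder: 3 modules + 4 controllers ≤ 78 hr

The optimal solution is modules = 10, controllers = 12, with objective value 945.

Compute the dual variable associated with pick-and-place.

0

Check each constraint at x*: test 66/66 (tight); pick-and-place 46/55 (slack 9); solder 78/78 (tight).
Since pick-and-place is not tight, its dual is 0.
The binding rows give the dual system: 3·y_test + 3·y_solder = 40.5 and 3·y_test + 4·y_solder = 45.
→ y_test = 9 and y_solder = 4.5.
Shadow price of pick-and-place = 0.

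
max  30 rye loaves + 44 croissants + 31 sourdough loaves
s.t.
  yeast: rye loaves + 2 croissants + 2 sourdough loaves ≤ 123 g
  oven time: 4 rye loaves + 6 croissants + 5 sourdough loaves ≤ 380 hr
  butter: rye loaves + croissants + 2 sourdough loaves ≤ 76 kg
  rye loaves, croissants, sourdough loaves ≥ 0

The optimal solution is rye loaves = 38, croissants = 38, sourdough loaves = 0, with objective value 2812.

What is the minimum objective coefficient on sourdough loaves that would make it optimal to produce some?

39

Check each constraint at x*: yeast 114/123 (slack 9); oven time 380/380 (tight); butter 76/76 (tight).
By complementary slackness, y = 0 for the non-binding constraint.
The binding rows give the dual system: 4·y_oven time + 1·y_butter = 30 and 6·y_oven time + 1·y_butter = 44.
This yields shadow prices y_oven time = 7, y_butter = 2.
sourdough loaves enters the basis when its profit ≥ yᵀa₃ = 7·5 + 2·2 = 39.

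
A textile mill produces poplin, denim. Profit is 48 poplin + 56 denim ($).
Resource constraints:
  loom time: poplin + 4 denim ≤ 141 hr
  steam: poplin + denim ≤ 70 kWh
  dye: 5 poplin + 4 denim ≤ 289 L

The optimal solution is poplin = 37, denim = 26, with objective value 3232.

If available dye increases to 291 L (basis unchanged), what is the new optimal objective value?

At the optimum: loom time uses 141 of 141 (binding); steam uses 63 of 70 (slack = 7); dye uses 289 of 289 (binding).
Slack constraints have shadow price 0 (complementary slackness).
From A_Bᵀ y = c: 1·y_loom time + 5·y_dye = 48; 4·y_loom time + 4·y_dye = 56.
Solving: y_loom time = 5.5, y_dye = 8.5.
Δz = y_dye·Δb = 8.5 × (2) = 17, so new z* = 3232 + 17 = 3249.

3249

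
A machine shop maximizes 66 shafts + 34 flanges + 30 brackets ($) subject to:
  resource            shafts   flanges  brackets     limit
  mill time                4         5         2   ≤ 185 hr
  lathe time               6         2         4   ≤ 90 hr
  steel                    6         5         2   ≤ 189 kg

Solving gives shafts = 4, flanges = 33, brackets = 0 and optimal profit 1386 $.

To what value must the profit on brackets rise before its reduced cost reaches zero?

36

Binding: lathe time and steel. Non-binding: mill time (4 unused).
Since mill time is not tight, its dual is 0.
The binding rows give the dual system: 6·y_lathe time + 6·y_steel = 66 and 2·y_lathe time + 5·y_steel = 34.
This yields shadow prices y_lathe time = 7, y_steel = 4.
brackets enters the basis when its profit ≥ yᵀa₃ = 7·4 + 4·2 = 36.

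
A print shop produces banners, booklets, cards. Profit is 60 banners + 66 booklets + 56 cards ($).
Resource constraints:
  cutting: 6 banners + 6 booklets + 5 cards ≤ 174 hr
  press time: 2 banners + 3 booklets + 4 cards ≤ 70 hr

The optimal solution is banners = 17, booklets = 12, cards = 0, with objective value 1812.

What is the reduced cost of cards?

-8

Both cutting and press time are binding at x*.
Dual feasibility on the basic columns requires 6·y_cutting + 2·y_press time = 60, 6·y_cutting + 3·y_press time = 66.
→ y_cutting = 8 and y_press time = 6.
Reduced cost of cards: c₃ − yᵀa₃ = 56 − (8·5 + 6·4) = 56 − 64 = -8.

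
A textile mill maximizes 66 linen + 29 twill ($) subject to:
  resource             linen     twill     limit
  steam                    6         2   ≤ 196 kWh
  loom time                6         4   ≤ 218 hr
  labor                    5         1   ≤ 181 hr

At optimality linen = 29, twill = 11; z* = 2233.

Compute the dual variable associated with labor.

0

At the optimum: steam uses 196 of 196 (binding); loom time uses 218 of 218 (binding); labor uses 156 of 181 (slack = 25).
By complementary slackness, y = 0 for the non-binding constraint.
The binding rows give the dual system: 6·y_steam + 6·y_loom time = 66 and 2·y_steam + 4·y_loom time = 29.
This yields shadow prices y_steam = 7.5, y_loom time = 3.5.
Shadow price of labor = 0.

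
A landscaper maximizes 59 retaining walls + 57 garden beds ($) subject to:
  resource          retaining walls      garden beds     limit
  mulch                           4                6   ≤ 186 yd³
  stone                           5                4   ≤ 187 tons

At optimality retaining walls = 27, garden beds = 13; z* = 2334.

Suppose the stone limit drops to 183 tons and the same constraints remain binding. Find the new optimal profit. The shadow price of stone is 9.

Δb = -4, so new z* = 2334 + (9)·(-4) = 2334 − 36 = 2298.

2298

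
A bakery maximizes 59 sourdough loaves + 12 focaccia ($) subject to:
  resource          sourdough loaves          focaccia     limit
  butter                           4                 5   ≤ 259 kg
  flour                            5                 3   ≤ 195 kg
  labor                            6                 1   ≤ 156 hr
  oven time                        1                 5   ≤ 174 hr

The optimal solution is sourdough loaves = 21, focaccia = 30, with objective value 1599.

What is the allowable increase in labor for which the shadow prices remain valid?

Binding constraints: flour, labor. The basis is B = [[5,3],[6,1]] with det -13.
Per unit increase in labor, x* moves by d = (0.2308, -0.3846).
The basis stays optimal until focaccia reaches 0; allowable increase = 78 hr.

78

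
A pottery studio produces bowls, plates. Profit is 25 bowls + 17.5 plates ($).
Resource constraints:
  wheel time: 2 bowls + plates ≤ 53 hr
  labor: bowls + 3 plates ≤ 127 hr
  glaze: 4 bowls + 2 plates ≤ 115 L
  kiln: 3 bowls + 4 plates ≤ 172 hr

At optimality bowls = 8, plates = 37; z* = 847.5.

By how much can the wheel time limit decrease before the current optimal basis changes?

8

Binding constraints: wheel time, kiln. The basis is B = [[2,1],[3,4]] with det 5.
Per unit decrease in wheel time, x* moves by d = (-0.8, 0.6).
The basis stays optimal until labor becomes binding; allowable decrease = 8 hr.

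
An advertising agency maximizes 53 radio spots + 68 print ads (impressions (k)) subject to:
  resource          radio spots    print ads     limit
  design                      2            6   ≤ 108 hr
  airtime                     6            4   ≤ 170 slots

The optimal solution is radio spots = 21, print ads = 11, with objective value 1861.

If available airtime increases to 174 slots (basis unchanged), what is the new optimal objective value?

1887

Both design and airtime are binding at x*.
The binding rows give the dual system: 2·y_design + 6·y_airtime = 53 and 6·y_design + 4·y_airtime = 68.
→ y_design = 7 and y_airtime = 6.5.
Δz = y_airtime·Δb = 6.5 × (4) = 26, so new z* = 1861 + 26 = 1887.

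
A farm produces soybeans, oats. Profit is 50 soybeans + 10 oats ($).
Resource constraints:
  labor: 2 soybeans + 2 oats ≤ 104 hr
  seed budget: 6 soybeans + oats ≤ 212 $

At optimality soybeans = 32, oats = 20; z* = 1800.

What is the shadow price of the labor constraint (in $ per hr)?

At the optimum: labor uses 104 of 104 (binding); seed budget uses 212 of 212 (binding).
The binding rows give the dual system: 2·y_labor + 6·y_seed budget = 50 and 2·y_labor + 1·y_seed budget = 10.
Solving: y_labor = 1, y_seed budget = 8.
Shadow price of labor = 1.

1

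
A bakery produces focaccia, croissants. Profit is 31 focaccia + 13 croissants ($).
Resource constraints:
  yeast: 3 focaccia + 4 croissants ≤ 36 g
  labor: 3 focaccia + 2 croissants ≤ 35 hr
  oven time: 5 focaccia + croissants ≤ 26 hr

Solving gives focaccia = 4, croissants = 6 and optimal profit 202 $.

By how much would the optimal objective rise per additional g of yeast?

Binding: yeast and oven time. Non-binding: labor (11 unused).
Slack constraints have shadow price 0 (complementary slackness).
Dual feasibility on the basic columns requires 3·y_yeast + 5·y_oven time = 31, 4·y_yeast + 1·y_oven time = 13.
→ y_yeast = 2 and y_oven time = 5.
Shadow price of yeast = 2.

2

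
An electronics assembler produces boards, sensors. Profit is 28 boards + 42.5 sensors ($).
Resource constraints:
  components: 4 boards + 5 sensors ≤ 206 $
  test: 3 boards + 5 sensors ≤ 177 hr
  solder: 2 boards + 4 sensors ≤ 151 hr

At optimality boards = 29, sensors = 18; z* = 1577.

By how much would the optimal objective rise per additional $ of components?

Binding: components and test. Non-binding: solder (21 unused).
Since solder is not tight, its dual is 0.
Dual feasibility on the basic columns requires 4·y_components + 3·y_test = 28, 5·y_components + 5·y_test = 42.5.
Solving: y_components = 2.5, y_test = 6.
Shadow price of components = 2.5.

2.5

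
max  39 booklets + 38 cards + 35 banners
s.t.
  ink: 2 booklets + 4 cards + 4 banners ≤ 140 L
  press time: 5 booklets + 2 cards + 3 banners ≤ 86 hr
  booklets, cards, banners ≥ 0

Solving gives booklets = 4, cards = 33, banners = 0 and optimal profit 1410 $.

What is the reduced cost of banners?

Both ink and press time are binding at x*.
Dual feasibility on the basic columns requires 2·y_ink + 5·y_press time = 39, 4·y_ink + 2·y_press time = 38.
Solving: y_ink = 7, y_press time = 5.
Reduced cost of banners: c₃ − yᵀa₃ = 35 − (7·4 + 5·3) = 35 − 43 = -8.

-8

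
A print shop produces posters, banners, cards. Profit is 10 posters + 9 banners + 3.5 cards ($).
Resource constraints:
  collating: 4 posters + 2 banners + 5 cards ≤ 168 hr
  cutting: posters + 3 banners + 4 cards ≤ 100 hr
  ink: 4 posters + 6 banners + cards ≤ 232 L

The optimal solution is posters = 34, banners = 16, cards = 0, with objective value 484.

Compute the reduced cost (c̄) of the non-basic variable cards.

Check each constraint at x*: collating 168/168 (tight); cutting 82/100 (slack 18); ink 232/232 (tight).
By complementary slackness, y = 0 for the non-binding constraint.
Dual feasibility on the basic columns requires 4·y_collating + 4·y_ink = 10, 2·y_collating + 6·y_ink = 9.
This yields shadow prices y_collating = 1.5, y_ink = 1.
Reduced cost of cards: c₃ − yᵀa₃ = 3.5 − (1.5·5 + 1·1) = 3.5 − 8.5 = -5.

-5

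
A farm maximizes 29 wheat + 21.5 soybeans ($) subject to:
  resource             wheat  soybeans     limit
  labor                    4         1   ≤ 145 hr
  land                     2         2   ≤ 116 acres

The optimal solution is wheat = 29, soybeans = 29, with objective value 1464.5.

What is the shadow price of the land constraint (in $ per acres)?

9.5

At the optimum: labor uses 145 of 145 (binding); land uses 116 of 116 (binding).
Dual feasibility on the basic columns requires 4·y_labor + 2·y_land = 29, 1·y_labor + 2·y_land = 21.5.
→ y_labor = 2.5 and y_land = 9.5.
Shadow price of land = 9.5.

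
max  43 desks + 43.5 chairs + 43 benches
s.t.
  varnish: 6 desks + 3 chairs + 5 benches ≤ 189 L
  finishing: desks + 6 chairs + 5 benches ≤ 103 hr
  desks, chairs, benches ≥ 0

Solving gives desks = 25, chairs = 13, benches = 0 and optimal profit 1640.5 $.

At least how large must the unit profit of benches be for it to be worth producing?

52.5

Check each constraint at x*: varnish 189/189 (tight); finishing 103/103 (tight).
The binding rows give the dual system: 6·y_varnish + 1·y_finishing = 43 and 3·y_varnish + 6·y_finishing = 43.5.
This yields shadow prices y_varnish = 6.5, y_finishing = 4.
benches enters the basis when its profit ≥ yᵀa₃ = 6.5·5 + 4·5 = 52.5.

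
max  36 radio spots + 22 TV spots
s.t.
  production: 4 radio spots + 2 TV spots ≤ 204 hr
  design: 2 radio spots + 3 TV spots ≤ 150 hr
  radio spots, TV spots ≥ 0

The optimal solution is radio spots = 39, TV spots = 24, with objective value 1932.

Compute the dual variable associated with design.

2

Both production and design are binding at x*.
From A_Bᵀ y = c: 4·y_production + 2·y_design = 36; 2·y_production + 3·y_design = 22.
Solving: y_production = 8, y_design = 2.
Shadow price of design = 2.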